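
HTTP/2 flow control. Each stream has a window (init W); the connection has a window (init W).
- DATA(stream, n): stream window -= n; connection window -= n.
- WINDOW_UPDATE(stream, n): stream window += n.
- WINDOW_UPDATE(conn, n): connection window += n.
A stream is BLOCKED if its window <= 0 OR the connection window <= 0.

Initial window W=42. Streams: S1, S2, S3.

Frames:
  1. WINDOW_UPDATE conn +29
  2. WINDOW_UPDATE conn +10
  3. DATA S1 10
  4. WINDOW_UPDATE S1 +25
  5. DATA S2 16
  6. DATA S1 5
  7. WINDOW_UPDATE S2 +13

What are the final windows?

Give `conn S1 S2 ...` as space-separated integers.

Op 1: conn=71 S1=42 S2=42 S3=42 blocked=[]
Op 2: conn=81 S1=42 S2=42 S3=42 blocked=[]
Op 3: conn=71 S1=32 S2=42 S3=42 blocked=[]
Op 4: conn=71 S1=57 S2=42 S3=42 blocked=[]
Op 5: conn=55 S1=57 S2=26 S3=42 blocked=[]
Op 6: conn=50 S1=52 S2=26 S3=42 blocked=[]
Op 7: conn=50 S1=52 S2=39 S3=42 blocked=[]

Answer: 50 52 39 42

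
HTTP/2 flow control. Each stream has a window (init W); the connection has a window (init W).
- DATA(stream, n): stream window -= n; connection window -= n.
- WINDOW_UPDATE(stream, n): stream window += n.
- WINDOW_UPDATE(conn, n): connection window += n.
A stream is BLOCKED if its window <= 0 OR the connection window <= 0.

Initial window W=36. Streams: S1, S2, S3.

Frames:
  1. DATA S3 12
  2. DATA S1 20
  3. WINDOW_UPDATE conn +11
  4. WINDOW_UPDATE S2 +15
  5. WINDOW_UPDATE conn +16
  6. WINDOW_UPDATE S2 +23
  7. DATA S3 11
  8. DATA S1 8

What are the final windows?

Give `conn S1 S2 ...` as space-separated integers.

Op 1: conn=24 S1=36 S2=36 S3=24 blocked=[]
Op 2: conn=4 S1=16 S2=36 S3=24 blocked=[]
Op 3: conn=15 S1=16 S2=36 S3=24 blocked=[]
Op 4: conn=15 S1=16 S2=51 S3=24 blocked=[]
Op 5: conn=31 S1=16 S2=51 S3=24 blocked=[]
Op 6: conn=31 S1=16 S2=74 S3=24 blocked=[]
Op 7: conn=20 S1=16 S2=74 S3=13 blocked=[]
Op 8: conn=12 S1=8 S2=74 S3=13 blocked=[]

Answer: 12 8 74 13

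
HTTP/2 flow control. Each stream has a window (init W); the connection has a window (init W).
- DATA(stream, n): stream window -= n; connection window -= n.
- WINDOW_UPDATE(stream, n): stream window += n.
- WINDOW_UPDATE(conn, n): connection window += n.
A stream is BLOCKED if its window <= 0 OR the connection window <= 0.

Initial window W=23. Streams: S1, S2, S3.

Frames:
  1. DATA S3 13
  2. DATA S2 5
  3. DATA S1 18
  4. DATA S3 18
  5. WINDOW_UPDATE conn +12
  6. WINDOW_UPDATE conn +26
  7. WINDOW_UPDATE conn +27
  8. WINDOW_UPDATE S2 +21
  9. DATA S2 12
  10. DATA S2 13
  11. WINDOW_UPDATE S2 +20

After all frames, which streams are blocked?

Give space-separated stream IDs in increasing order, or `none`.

Answer: S3

Derivation:
Op 1: conn=10 S1=23 S2=23 S3=10 blocked=[]
Op 2: conn=5 S1=23 S2=18 S3=10 blocked=[]
Op 3: conn=-13 S1=5 S2=18 S3=10 blocked=[1, 2, 3]
Op 4: conn=-31 S1=5 S2=18 S3=-8 blocked=[1, 2, 3]
Op 5: conn=-19 S1=5 S2=18 S3=-8 blocked=[1, 2, 3]
Op 6: conn=7 S1=5 S2=18 S3=-8 blocked=[3]
Op 7: conn=34 S1=5 S2=18 S3=-8 blocked=[3]
Op 8: conn=34 S1=5 S2=39 S3=-8 blocked=[3]
Op 9: conn=22 S1=5 S2=27 S3=-8 blocked=[3]
Op 10: conn=9 S1=5 S2=14 S3=-8 blocked=[3]
Op 11: conn=9 S1=5 S2=34 S3=-8 blocked=[3]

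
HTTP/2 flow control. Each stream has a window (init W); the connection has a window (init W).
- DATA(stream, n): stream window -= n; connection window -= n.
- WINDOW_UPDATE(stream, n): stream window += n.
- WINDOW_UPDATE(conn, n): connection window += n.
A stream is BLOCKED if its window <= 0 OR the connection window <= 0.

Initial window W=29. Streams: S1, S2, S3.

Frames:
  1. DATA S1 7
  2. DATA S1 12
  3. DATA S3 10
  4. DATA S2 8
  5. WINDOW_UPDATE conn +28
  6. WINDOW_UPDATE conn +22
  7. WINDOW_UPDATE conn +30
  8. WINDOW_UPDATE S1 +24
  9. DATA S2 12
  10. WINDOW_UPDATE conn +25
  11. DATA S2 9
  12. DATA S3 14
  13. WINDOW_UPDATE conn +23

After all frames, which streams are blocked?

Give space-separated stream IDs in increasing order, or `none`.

Answer: S2

Derivation:
Op 1: conn=22 S1=22 S2=29 S3=29 blocked=[]
Op 2: conn=10 S1=10 S2=29 S3=29 blocked=[]
Op 3: conn=0 S1=10 S2=29 S3=19 blocked=[1, 2, 3]
Op 4: conn=-8 S1=10 S2=21 S3=19 blocked=[1, 2, 3]
Op 5: conn=20 S1=10 S2=21 S3=19 blocked=[]
Op 6: conn=42 S1=10 S2=21 S3=19 blocked=[]
Op 7: conn=72 S1=10 S2=21 S3=19 blocked=[]
Op 8: conn=72 S1=34 S2=21 S3=19 blocked=[]
Op 9: conn=60 S1=34 S2=9 S3=19 blocked=[]
Op 10: conn=85 S1=34 S2=9 S3=19 blocked=[]
Op 11: conn=76 S1=34 S2=0 S3=19 blocked=[2]
Op 12: conn=62 S1=34 S2=0 S3=5 blocked=[2]
Op 13: conn=85 S1=34 S2=0 S3=5 blocked=[2]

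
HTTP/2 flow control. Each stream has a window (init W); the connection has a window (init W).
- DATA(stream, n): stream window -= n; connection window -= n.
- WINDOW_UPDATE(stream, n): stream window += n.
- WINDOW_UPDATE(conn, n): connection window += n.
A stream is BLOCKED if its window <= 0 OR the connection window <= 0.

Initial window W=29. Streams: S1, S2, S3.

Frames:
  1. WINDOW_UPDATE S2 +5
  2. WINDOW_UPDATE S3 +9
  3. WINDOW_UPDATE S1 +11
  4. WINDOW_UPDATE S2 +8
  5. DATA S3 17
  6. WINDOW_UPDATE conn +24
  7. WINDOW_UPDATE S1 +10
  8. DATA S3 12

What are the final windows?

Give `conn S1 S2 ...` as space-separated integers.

Answer: 24 50 42 9

Derivation:
Op 1: conn=29 S1=29 S2=34 S3=29 blocked=[]
Op 2: conn=29 S1=29 S2=34 S3=38 blocked=[]
Op 3: conn=29 S1=40 S2=34 S3=38 blocked=[]
Op 4: conn=29 S1=40 S2=42 S3=38 blocked=[]
Op 5: conn=12 S1=40 S2=42 S3=21 blocked=[]
Op 6: conn=36 S1=40 S2=42 S3=21 blocked=[]
Op 7: conn=36 S1=50 S2=42 S3=21 blocked=[]
Op 8: conn=24 S1=50 S2=42 S3=9 blocked=[]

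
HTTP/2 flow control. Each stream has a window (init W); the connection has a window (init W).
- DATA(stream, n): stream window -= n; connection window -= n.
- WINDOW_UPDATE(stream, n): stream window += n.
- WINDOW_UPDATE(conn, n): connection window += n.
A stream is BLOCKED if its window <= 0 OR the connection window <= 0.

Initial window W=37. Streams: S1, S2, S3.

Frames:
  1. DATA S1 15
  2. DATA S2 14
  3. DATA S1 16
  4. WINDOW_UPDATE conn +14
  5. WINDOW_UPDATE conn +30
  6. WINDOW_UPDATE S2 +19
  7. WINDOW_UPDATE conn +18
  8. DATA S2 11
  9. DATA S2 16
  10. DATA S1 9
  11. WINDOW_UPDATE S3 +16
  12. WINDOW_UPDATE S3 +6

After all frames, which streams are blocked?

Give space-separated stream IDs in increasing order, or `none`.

Answer: S1

Derivation:
Op 1: conn=22 S1=22 S2=37 S3=37 blocked=[]
Op 2: conn=8 S1=22 S2=23 S3=37 blocked=[]
Op 3: conn=-8 S1=6 S2=23 S3=37 blocked=[1, 2, 3]
Op 4: conn=6 S1=6 S2=23 S3=37 blocked=[]
Op 5: conn=36 S1=6 S2=23 S3=37 blocked=[]
Op 6: conn=36 S1=6 S2=42 S3=37 blocked=[]
Op 7: conn=54 S1=6 S2=42 S3=37 blocked=[]
Op 8: conn=43 S1=6 S2=31 S3=37 blocked=[]
Op 9: conn=27 S1=6 S2=15 S3=37 blocked=[]
Op 10: conn=18 S1=-3 S2=15 S3=37 blocked=[1]
Op 11: conn=18 S1=-3 S2=15 S3=53 blocked=[1]
Op 12: conn=18 S1=-3 S2=15 S3=59 blocked=[1]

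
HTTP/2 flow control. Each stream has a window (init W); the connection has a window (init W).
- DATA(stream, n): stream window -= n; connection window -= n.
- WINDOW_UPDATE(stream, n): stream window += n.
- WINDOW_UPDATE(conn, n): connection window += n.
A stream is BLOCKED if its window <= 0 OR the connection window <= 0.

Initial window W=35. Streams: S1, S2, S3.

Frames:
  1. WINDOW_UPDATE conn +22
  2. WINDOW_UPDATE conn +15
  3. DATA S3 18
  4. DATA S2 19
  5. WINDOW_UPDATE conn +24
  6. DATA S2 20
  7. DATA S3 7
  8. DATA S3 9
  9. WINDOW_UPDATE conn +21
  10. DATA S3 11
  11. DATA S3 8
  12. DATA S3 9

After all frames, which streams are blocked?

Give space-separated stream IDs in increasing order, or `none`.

Answer: S2 S3

Derivation:
Op 1: conn=57 S1=35 S2=35 S3=35 blocked=[]
Op 2: conn=72 S1=35 S2=35 S3=35 blocked=[]
Op 3: conn=54 S1=35 S2=35 S3=17 blocked=[]
Op 4: conn=35 S1=35 S2=16 S3=17 blocked=[]
Op 5: conn=59 S1=35 S2=16 S3=17 blocked=[]
Op 6: conn=39 S1=35 S2=-4 S3=17 blocked=[2]
Op 7: conn=32 S1=35 S2=-4 S3=10 blocked=[2]
Op 8: conn=23 S1=35 S2=-4 S3=1 blocked=[2]
Op 9: conn=44 S1=35 S2=-4 S3=1 blocked=[2]
Op 10: conn=33 S1=35 S2=-4 S3=-10 blocked=[2, 3]
Op 11: conn=25 S1=35 S2=-4 S3=-18 blocked=[2, 3]
Op 12: conn=16 S1=35 S2=-4 S3=-27 blocked=[2, 3]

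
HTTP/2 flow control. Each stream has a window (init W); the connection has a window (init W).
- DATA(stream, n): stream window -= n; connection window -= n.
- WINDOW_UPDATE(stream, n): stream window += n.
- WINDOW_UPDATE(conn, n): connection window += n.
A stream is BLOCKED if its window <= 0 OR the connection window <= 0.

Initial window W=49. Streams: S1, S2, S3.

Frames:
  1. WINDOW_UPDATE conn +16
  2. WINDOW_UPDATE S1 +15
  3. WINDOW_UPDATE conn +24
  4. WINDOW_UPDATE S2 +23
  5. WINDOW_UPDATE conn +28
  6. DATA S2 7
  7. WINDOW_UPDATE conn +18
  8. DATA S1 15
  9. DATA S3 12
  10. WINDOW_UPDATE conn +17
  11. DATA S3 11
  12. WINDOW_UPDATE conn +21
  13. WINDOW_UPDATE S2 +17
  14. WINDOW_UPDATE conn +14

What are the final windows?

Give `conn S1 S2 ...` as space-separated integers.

Op 1: conn=65 S1=49 S2=49 S3=49 blocked=[]
Op 2: conn=65 S1=64 S2=49 S3=49 blocked=[]
Op 3: conn=89 S1=64 S2=49 S3=49 blocked=[]
Op 4: conn=89 S1=64 S2=72 S3=49 blocked=[]
Op 5: conn=117 S1=64 S2=72 S3=49 blocked=[]
Op 6: conn=110 S1=64 S2=65 S3=49 blocked=[]
Op 7: conn=128 S1=64 S2=65 S3=49 blocked=[]
Op 8: conn=113 S1=49 S2=65 S3=49 blocked=[]
Op 9: conn=101 S1=49 S2=65 S3=37 blocked=[]
Op 10: conn=118 S1=49 S2=65 S3=37 blocked=[]
Op 11: conn=107 S1=49 S2=65 S3=26 blocked=[]
Op 12: conn=128 S1=49 S2=65 S3=26 blocked=[]
Op 13: conn=128 S1=49 S2=82 S3=26 blocked=[]
Op 14: conn=142 S1=49 S2=82 S3=26 blocked=[]

Answer: 142 49 82 26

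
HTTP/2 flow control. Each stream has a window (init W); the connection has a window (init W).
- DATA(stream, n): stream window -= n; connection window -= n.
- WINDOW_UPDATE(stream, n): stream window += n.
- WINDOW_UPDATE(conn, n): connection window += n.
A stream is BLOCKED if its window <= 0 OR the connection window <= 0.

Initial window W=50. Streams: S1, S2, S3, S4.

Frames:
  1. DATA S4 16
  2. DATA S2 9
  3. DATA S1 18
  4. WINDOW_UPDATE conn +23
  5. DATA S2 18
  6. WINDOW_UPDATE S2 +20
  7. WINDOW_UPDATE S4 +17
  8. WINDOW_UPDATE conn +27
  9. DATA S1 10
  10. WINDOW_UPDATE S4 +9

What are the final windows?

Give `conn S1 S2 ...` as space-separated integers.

Answer: 29 22 43 50 60

Derivation:
Op 1: conn=34 S1=50 S2=50 S3=50 S4=34 blocked=[]
Op 2: conn=25 S1=50 S2=41 S3=50 S4=34 blocked=[]
Op 3: conn=7 S1=32 S2=41 S3=50 S4=34 blocked=[]
Op 4: conn=30 S1=32 S2=41 S3=50 S4=34 blocked=[]
Op 5: conn=12 S1=32 S2=23 S3=50 S4=34 blocked=[]
Op 6: conn=12 S1=32 S2=43 S3=50 S4=34 blocked=[]
Op 7: conn=12 S1=32 S2=43 S3=50 S4=51 blocked=[]
Op 8: conn=39 S1=32 S2=43 S3=50 S4=51 blocked=[]
Op 9: conn=29 S1=22 S2=43 S3=50 S4=51 blocked=[]
Op 10: conn=29 S1=22 S2=43 S3=50 S4=60 blocked=[]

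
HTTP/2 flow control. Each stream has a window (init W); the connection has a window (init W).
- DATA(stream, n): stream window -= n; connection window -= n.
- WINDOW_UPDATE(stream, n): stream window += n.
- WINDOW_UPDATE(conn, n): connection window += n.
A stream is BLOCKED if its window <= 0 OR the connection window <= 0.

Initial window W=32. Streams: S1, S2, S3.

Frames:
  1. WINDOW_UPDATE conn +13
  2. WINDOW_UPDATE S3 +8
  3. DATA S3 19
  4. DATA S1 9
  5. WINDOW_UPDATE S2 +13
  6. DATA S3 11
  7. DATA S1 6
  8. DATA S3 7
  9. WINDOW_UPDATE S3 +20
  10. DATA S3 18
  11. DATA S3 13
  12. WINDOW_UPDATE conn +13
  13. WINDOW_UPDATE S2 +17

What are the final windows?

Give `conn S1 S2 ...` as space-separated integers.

Answer: -25 17 62 -8

Derivation:
Op 1: conn=45 S1=32 S2=32 S3=32 blocked=[]
Op 2: conn=45 S1=32 S2=32 S3=40 blocked=[]
Op 3: conn=26 S1=32 S2=32 S3=21 blocked=[]
Op 4: conn=17 S1=23 S2=32 S3=21 blocked=[]
Op 5: conn=17 S1=23 S2=45 S3=21 blocked=[]
Op 6: conn=6 S1=23 S2=45 S3=10 blocked=[]
Op 7: conn=0 S1=17 S2=45 S3=10 blocked=[1, 2, 3]
Op 8: conn=-7 S1=17 S2=45 S3=3 blocked=[1, 2, 3]
Op 9: conn=-7 S1=17 S2=45 S3=23 blocked=[1, 2, 3]
Op 10: conn=-25 S1=17 S2=45 S3=5 blocked=[1, 2, 3]
Op 11: conn=-38 S1=17 S2=45 S3=-8 blocked=[1, 2, 3]
Op 12: conn=-25 S1=17 S2=45 S3=-8 blocked=[1, 2, 3]
Op 13: conn=-25 S1=17 S2=62 S3=-8 blocked=[1, 2, 3]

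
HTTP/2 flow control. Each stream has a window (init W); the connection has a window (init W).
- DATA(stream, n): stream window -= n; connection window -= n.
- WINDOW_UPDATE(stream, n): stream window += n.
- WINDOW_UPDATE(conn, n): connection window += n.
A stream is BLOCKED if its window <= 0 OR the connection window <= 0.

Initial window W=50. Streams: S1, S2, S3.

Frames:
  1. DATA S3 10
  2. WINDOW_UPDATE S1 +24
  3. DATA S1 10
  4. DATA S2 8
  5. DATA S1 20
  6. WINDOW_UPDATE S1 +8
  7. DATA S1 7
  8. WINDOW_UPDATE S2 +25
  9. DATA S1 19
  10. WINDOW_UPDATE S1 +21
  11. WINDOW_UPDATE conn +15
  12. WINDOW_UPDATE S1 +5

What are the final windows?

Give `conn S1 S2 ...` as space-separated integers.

Op 1: conn=40 S1=50 S2=50 S3=40 blocked=[]
Op 2: conn=40 S1=74 S2=50 S3=40 blocked=[]
Op 3: conn=30 S1=64 S2=50 S3=40 blocked=[]
Op 4: conn=22 S1=64 S2=42 S3=40 blocked=[]
Op 5: conn=2 S1=44 S2=42 S3=40 blocked=[]
Op 6: conn=2 S1=52 S2=42 S3=40 blocked=[]
Op 7: conn=-5 S1=45 S2=42 S3=40 blocked=[1, 2, 3]
Op 8: conn=-5 S1=45 S2=67 S3=40 blocked=[1, 2, 3]
Op 9: conn=-24 S1=26 S2=67 S3=40 blocked=[1, 2, 3]
Op 10: conn=-24 S1=47 S2=67 S3=40 blocked=[1, 2, 3]
Op 11: conn=-9 S1=47 S2=67 S3=40 blocked=[1, 2, 3]
Op 12: conn=-9 S1=52 S2=67 S3=40 blocked=[1, 2, 3]

Answer: -9 52 67 40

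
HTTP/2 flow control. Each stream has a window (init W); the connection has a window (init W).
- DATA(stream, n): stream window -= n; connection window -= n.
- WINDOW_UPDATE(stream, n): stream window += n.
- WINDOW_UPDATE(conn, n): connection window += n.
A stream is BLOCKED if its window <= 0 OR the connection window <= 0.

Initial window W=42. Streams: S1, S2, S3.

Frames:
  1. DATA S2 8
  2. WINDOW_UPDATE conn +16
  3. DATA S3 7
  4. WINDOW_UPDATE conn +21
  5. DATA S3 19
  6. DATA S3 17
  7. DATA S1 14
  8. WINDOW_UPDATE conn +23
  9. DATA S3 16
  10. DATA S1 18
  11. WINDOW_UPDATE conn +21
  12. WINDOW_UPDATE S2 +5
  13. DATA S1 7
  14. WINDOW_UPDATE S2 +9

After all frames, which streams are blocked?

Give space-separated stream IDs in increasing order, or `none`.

Op 1: conn=34 S1=42 S2=34 S3=42 blocked=[]
Op 2: conn=50 S1=42 S2=34 S3=42 blocked=[]
Op 3: conn=43 S1=42 S2=34 S3=35 blocked=[]
Op 4: conn=64 S1=42 S2=34 S3=35 blocked=[]
Op 5: conn=45 S1=42 S2=34 S3=16 blocked=[]
Op 6: conn=28 S1=42 S2=34 S3=-1 blocked=[3]
Op 7: conn=14 S1=28 S2=34 S3=-1 blocked=[3]
Op 8: conn=37 S1=28 S2=34 S3=-1 blocked=[3]
Op 9: conn=21 S1=28 S2=34 S3=-17 blocked=[3]
Op 10: conn=3 S1=10 S2=34 S3=-17 blocked=[3]
Op 11: conn=24 S1=10 S2=34 S3=-17 blocked=[3]
Op 12: conn=24 S1=10 S2=39 S3=-17 blocked=[3]
Op 13: conn=17 S1=3 S2=39 S3=-17 blocked=[3]
Op 14: conn=17 S1=3 S2=48 S3=-17 blocked=[3]

Answer: S3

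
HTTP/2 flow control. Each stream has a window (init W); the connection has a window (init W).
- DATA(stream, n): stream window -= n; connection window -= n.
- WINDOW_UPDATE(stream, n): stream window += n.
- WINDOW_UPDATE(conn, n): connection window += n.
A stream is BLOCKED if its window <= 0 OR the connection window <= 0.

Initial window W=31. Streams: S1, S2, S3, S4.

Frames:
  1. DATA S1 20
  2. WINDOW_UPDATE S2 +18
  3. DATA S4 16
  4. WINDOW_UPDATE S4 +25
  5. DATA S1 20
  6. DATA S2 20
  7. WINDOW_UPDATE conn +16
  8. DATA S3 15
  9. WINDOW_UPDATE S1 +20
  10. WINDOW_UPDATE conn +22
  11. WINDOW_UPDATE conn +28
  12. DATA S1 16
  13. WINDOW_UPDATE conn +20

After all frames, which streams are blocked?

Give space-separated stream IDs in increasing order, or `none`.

Op 1: conn=11 S1=11 S2=31 S3=31 S4=31 blocked=[]
Op 2: conn=11 S1=11 S2=49 S3=31 S4=31 blocked=[]
Op 3: conn=-5 S1=11 S2=49 S3=31 S4=15 blocked=[1, 2, 3, 4]
Op 4: conn=-5 S1=11 S2=49 S3=31 S4=40 blocked=[1, 2, 3, 4]
Op 5: conn=-25 S1=-9 S2=49 S3=31 S4=40 blocked=[1, 2, 3, 4]
Op 6: conn=-45 S1=-9 S2=29 S3=31 S4=40 blocked=[1, 2, 3, 4]
Op 7: conn=-29 S1=-9 S2=29 S3=31 S4=40 blocked=[1, 2, 3, 4]
Op 8: conn=-44 S1=-9 S2=29 S3=16 S4=40 blocked=[1, 2, 3, 4]
Op 9: conn=-44 S1=11 S2=29 S3=16 S4=40 blocked=[1, 2, 3, 4]
Op 10: conn=-22 S1=11 S2=29 S3=16 S4=40 blocked=[1, 2, 3, 4]
Op 11: conn=6 S1=11 S2=29 S3=16 S4=40 blocked=[]
Op 12: conn=-10 S1=-5 S2=29 S3=16 S4=40 blocked=[1, 2, 3, 4]
Op 13: conn=10 S1=-5 S2=29 S3=16 S4=40 blocked=[1]

Answer: S1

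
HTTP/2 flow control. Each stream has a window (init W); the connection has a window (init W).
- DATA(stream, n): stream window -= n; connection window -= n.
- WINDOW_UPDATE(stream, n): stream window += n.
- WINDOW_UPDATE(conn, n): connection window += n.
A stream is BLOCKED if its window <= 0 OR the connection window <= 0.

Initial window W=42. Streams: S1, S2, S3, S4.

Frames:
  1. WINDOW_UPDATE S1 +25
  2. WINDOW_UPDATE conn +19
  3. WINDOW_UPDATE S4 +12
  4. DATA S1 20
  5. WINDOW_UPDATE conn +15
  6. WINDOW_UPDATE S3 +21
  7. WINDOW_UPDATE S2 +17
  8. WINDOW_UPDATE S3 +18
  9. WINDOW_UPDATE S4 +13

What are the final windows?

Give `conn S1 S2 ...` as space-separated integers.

Answer: 56 47 59 81 67

Derivation:
Op 1: conn=42 S1=67 S2=42 S3=42 S4=42 blocked=[]
Op 2: conn=61 S1=67 S2=42 S3=42 S4=42 blocked=[]
Op 3: conn=61 S1=67 S2=42 S3=42 S4=54 blocked=[]
Op 4: conn=41 S1=47 S2=42 S3=42 S4=54 blocked=[]
Op 5: conn=56 S1=47 S2=42 S3=42 S4=54 blocked=[]
Op 6: conn=56 S1=47 S2=42 S3=63 S4=54 blocked=[]
Op 7: conn=56 S1=47 S2=59 S3=63 S4=54 blocked=[]
Op 8: conn=56 S1=47 S2=59 S3=81 S4=54 blocked=[]
Op 9: conn=56 S1=47 S2=59 S3=81 S4=67 blocked=[]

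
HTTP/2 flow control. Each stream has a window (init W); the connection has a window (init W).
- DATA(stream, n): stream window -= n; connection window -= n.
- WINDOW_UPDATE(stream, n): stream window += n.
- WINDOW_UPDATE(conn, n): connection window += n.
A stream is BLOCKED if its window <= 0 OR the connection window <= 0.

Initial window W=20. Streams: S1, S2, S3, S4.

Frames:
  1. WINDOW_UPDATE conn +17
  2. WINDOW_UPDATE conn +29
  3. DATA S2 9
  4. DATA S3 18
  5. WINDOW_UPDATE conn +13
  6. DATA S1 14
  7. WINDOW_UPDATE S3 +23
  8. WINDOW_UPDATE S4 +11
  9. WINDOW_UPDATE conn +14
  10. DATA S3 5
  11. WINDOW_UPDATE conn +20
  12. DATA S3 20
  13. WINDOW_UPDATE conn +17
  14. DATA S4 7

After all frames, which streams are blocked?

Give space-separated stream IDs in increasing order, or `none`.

Op 1: conn=37 S1=20 S2=20 S3=20 S4=20 blocked=[]
Op 2: conn=66 S1=20 S2=20 S3=20 S4=20 blocked=[]
Op 3: conn=57 S1=20 S2=11 S3=20 S4=20 blocked=[]
Op 4: conn=39 S1=20 S2=11 S3=2 S4=20 blocked=[]
Op 5: conn=52 S1=20 S2=11 S3=2 S4=20 blocked=[]
Op 6: conn=38 S1=6 S2=11 S3=2 S4=20 blocked=[]
Op 7: conn=38 S1=6 S2=11 S3=25 S4=20 blocked=[]
Op 8: conn=38 S1=6 S2=11 S3=25 S4=31 blocked=[]
Op 9: conn=52 S1=6 S2=11 S3=25 S4=31 blocked=[]
Op 10: conn=47 S1=6 S2=11 S3=20 S4=31 blocked=[]
Op 11: conn=67 S1=6 S2=11 S3=20 S4=31 blocked=[]
Op 12: conn=47 S1=6 S2=11 S3=0 S4=31 blocked=[3]
Op 13: conn=64 S1=6 S2=11 S3=0 S4=31 blocked=[3]
Op 14: conn=57 S1=6 S2=11 S3=0 S4=24 blocked=[3]

Answer: S3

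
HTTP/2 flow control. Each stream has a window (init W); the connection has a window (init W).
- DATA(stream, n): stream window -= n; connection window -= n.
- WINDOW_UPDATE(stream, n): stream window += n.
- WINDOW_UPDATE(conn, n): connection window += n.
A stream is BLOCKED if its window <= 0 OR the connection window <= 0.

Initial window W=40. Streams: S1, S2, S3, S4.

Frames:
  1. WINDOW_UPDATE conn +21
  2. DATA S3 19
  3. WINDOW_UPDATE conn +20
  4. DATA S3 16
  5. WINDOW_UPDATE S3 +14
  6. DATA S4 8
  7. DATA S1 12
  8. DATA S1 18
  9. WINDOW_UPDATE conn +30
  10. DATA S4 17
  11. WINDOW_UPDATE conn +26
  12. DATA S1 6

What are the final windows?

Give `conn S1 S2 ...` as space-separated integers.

Op 1: conn=61 S1=40 S2=40 S3=40 S4=40 blocked=[]
Op 2: conn=42 S1=40 S2=40 S3=21 S4=40 blocked=[]
Op 3: conn=62 S1=40 S2=40 S3=21 S4=40 blocked=[]
Op 4: conn=46 S1=40 S2=40 S3=5 S4=40 blocked=[]
Op 5: conn=46 S1=40 S2=40 S3=19 S4=40 blocked=[]
Op 6: conn=38 S1=40 S2=40 S3=19 S4=32 blocked=[]
Op 7: conn=26 S1=28 S2=40 S3=19 S4=32 blocked=[]
Op 8: conn=8 S1=10 S2=40 S3=19 S4=32 blocked=[]
Op 9: conn=38 S1=10 S2=40 S3=19 S4=32 blocked=[]
Op 10: conn=21 S1=10 S2=40 S3=19 S4=15 blocked=[]
Op 11: conn=47 S1=10 S2=40 S3=19 S4=15 blocked=[]
Op 12: conn=41 S1=4 S2=40 S3=19 S4=15 blocked=[]

Answer: 41 4 40 19 15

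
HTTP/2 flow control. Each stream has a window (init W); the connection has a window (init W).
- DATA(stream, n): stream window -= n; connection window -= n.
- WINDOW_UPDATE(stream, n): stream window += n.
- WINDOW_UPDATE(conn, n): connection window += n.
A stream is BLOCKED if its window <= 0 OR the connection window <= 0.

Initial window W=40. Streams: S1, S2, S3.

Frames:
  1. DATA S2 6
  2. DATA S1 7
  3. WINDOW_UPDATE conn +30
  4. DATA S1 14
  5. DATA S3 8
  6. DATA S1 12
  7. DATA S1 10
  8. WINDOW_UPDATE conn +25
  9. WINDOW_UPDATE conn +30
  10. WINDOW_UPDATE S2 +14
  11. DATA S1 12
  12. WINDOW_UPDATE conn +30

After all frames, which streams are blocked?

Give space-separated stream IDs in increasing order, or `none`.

Op 1: conn=34 S1=40 S2=34 S3=40 blocked=[]
Op 2: conn=27 S1=33 S2=34 S3=40 blocked=[]
Op 3: conn=57 S1=33 S2=34 S3=40 blocked=[]
Op 4: conn=43 S1=19 S2=34 S3=40 blocked=[]
Op 5: conn=35 S1=19 S2=34 S3=32 blocked=[]
Op 6: conn=23 S1=7 S2=34 S3=32 blocked=[]
Op 7: conn=13 S1=-3 S2=34 S3=32 blocked=[1]
Op 8: conn=38 S1=-3 S2=34 S3=32 blocked=[1]
Op 9: conn=68 S1=-3 S2=34 S3=32 blocked=[1]
Op 10: conn=68 S1=-3 S2=48 S3=32 blocked=[1]
Op 11: conn=56 S1=-15 S2=48 S3=32 blocked=[1]
Op 12: conn=86 S1=-15 S2=48 S3=32 blocked=[1]

Answer: S1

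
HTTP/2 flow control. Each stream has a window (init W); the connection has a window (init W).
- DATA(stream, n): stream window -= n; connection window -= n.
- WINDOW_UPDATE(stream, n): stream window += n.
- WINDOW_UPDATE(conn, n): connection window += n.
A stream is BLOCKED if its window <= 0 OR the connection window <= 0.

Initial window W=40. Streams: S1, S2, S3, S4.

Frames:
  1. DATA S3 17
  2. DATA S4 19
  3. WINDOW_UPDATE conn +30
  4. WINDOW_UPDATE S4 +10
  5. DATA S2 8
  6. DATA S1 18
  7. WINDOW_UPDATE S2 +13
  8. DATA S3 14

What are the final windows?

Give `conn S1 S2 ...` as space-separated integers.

Op 1: conn=23 S1=40 S2=40 S3=23 S4=40 blocked=[]
Op 2: conn=4 S1=40 S2=40 S3=23 S4=21 blocked=[]
Op 3: conn=34 S1=40 S2=40 S3=23 S4=21 blocked=[]
Op 4: conn=34 S1=40 S2=40 S3=23 S4=31 blocked=[]
Op 5: conn=26 S1=40 S2=32 S3=23 S4=31 blocked=[]
Op 6: conn=8 S1=22 S2=32 S3=23 S4=31 blocked=[]
Op 7: conn=8 S1=22 S2=45 S3=23 S4=31 blocked=[]
Op 8: conn=-6 S1=22 S2=45 S3=9 S4=31 blocked=[1, 2, 3, 4]

Answer: -6 22 45 9 31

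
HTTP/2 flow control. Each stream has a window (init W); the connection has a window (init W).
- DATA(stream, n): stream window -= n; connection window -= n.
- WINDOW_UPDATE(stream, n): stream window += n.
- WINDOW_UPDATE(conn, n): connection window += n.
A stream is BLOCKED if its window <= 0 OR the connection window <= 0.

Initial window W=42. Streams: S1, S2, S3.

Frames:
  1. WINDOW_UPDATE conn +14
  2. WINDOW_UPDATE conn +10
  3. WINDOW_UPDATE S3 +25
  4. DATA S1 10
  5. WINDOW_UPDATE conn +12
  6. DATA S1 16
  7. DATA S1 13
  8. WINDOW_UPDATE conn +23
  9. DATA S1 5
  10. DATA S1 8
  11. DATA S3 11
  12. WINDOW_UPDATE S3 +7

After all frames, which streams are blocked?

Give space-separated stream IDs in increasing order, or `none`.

Answer: S1

Derivation:
Op 1: conn=56 S1=42 S2=42 S3=42 blocked=[]
Op 2: conn=66 S1=42 S2=42 S3=42 blocked=[]
Op 3: conn=66 S1=42 S2=42 S3=67 blocked=[]
Op 4: conn=56 S1=32 S2=42 S3=67 blocked=[]
Op 5: conn=68 S1=32 S2=42 S3=67 blocked=[]
Op 6: conn=52 S1=16 S2=42 S3=67 blocked=[]
Op 7: conn=39 S1=3 S2=42 S3=67 blocked=[]
Op 8: conn=62 S1=3 S2=42 S3=67 blocked=[]
Op 9: conn=57 S1=-2 S2=42 S3=67 blocked=[1]
Op 10: conn=49 S1=-10 S2=42 S3=67 blocked=[1]
Op 11: conn=38 S1=-10 S2=42 S3=56 blocked=[1]
Op 12: conn=38 S1=-10 S2=42 S3=63 blocked=[1]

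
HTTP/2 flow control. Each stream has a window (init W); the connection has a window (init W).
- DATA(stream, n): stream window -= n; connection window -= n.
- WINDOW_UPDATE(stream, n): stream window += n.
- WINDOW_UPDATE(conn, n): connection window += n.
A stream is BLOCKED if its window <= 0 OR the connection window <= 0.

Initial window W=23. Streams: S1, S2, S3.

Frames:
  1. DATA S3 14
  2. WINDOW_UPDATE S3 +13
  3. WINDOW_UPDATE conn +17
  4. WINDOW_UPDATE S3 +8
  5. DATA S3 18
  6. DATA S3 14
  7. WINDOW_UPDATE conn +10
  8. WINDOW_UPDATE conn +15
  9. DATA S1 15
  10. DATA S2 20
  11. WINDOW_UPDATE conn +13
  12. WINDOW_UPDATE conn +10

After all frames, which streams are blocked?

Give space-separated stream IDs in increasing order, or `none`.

Op 1: conn=9 S1=23 S2=23 S3=9 blocked=[]
Op 2: conn=9 S1=23 S2=23 S3=22 blocked=[]
Op 3: conn=26 S1=23 S2=23 S3=22 blocked=[]
Op 4: conn=26 S1=23 S2=23 S3=30 blocked=[]
Op 5: conn=8 S1=23 S2=23 S3=12 blocked=[]
Op 6: conn=-6 S1=23 S2=23 S3=-2 blocked=[1, 2, 3]
Op 7: conn=4 S1=23 S2=23 S3=-2 blocked=[3]
Op 8: conn=19 S1=23 S2=23 S3=-2 blocked=[3]
Op 9: conn=4 S1=8 S2=23 S3=-2 blocked=[3]
Op 10: conn=-16 S1=8 S2=3 S3=-2 blocked=[1, 2, 3]
Op 11: conn=-3 S1=8 S2=3 S3=-2 blocked=[1, 2, 3]
Op 12: conn=7 S1=8 S2=3 S3=-2 blocked=[3]

Answer: S3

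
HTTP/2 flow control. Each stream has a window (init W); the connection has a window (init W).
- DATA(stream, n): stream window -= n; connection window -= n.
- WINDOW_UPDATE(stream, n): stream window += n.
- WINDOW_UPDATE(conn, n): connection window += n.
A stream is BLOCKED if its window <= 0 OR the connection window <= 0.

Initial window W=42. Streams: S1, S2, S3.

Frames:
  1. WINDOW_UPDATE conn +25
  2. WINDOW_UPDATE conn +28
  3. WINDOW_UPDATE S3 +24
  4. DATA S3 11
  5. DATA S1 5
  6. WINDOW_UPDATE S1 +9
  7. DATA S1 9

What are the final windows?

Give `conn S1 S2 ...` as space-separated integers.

Op 1: conn=67 S1=42 S2=42 S3=42 blocked=[]
Op 2: conn=95 S1=42 S2=42 S3=42 blocked=[]
Op 3: conn=95 S1=42 S2=42 S3=66 blocked=[]
Op 4: conn=84 S1=42 S2=42 S3=55 blocked=[]
Op 5: conn=79 S1=37 S2=42 S3=55 blocked=[]
Op 6: conn=79 S1=46 S2=42 S3=55 blocked=[]
Op 7: conn=70 S1=37 S2=42 S3=55 blocked=[]

Answer: 70 37 42 55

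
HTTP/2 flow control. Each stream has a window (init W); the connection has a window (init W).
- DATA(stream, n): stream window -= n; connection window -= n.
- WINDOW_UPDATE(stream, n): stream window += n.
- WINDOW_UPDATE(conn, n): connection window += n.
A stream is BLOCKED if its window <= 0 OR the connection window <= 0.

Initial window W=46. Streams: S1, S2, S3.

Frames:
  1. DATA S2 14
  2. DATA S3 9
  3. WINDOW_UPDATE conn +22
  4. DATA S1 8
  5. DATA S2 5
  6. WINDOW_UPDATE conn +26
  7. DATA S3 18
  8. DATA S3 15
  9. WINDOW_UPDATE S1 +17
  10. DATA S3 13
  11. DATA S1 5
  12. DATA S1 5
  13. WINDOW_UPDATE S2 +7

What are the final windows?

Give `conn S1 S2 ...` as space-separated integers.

Answer: 2 45 34 -9

Derivation:
Op 1: conn=32 S1=46 S2=32 S3=46 blocked=[]
Op 2: conn=23 S1=46 S2=32 S3=37 blocked=[]
Op 3: conn=45 S1=46 S2=32 S3=37 blocked=[]
Op 4: conn=37 S1=38 S2=32 S3=37 blocked=[]
Op 5: conn=32 S1=38 S2=27 S3=37 blocked=[]
Op 6: conn=58 S1=38 S2=27 S3=37 blocked=[]
Op 7: conn=40 S1=38 S2=27 S3=19 blocked=[]
Op 8: conn=25 S1=38 S2=27 S3=4 blocked=[]
Op 9: conn=25 S1=55 S2=27 S3=4 blocked=[]
Op 10: conn=12 S1=55 S2=27 S3=-9 blocked=[3]
Op 11: conn=7 S1=50 S2=27 S3=-9 blocked=[3]
Op 12: conn=2 S1=45 S2=27 S3=-9 blocked=[3]
Op 13: conn=2 S1=45 S2=34 S3=-9 blocked=[3]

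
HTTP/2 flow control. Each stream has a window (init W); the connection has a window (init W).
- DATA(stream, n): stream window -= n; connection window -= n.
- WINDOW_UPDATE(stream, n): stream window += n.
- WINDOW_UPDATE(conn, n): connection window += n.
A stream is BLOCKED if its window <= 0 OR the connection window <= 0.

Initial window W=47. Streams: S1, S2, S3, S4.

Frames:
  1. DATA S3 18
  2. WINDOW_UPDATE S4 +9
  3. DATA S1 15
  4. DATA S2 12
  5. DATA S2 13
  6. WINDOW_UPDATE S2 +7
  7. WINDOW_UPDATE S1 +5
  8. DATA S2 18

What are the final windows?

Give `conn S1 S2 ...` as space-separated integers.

Op 1: conn=29 S1=47 S2=47 S3=29 S4=47 blocked=[]
Op 2: conn=29 S1=47 S2=47 S3=29 S4=56 blocked=[]
Op 3: conn=14 S1=32 S2=47 S3=29 S4=56 blocked=[]
Op 4: conn=2 S1=32 S2=35 S3=29 S4=56 blocked=[]
Op 5: conn=-11 S1=32 S2=22 S3=29 S4=56 blocked=[1, 2, 3, 4]
Op 6: conn=-11 S1=32 S2=29 S3=29 S4=56 blocked=[1, 2, 3, 4]
Op 7: conn=-11 S1=37 S2=29 S3=29 S4=56 blocked=[1, 2, 3, 4]
Op 8: conn=-29 S1=37 S2=11 S3=29 S4=56 blocked=[1, 2, 3, 4]

Answer: -29 37 11 29 56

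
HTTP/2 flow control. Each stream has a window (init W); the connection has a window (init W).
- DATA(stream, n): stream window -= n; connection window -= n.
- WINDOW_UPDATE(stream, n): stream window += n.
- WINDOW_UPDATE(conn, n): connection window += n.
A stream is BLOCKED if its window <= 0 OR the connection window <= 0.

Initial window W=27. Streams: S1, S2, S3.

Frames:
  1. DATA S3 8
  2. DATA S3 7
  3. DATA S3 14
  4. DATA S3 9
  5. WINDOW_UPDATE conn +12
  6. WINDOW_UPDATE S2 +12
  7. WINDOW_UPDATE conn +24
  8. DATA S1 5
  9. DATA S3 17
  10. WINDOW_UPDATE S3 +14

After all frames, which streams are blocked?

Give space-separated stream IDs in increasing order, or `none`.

Answer: S3

Derivation:
Op 1: conn=19 S1=27 S2=27 S3=19 blocked=[]
Op 2: conn=12 S1=27 S2=27 S3=12 blocked=[]
Op 3: conn=-2 S1=27 S2=27 S3=-2 blocked=[1, 2, 3]
Op 4: conn=-11 S1=27 S2=27 S3=-11 blocked=[1, 2, 3]
Op 5: conn=1 S1=27 S2=27 S3=-11 blocked=[3]
Op 6: conn=1 S1=27 S2=39 S3=-11 blocked=[3]
Op 7: conn=25 S1=27 S2=39 S3=-11 blocked=[3]
Op 8: conn=20 S1=22 S2=39 S3=-11 blocked=[3]
Op 9: conn=3 S1=22 S2=39 S3=-28 blocked=[3]
Op 10: conn=3 S1=22 S2=39 S3=-14 blocked=[3]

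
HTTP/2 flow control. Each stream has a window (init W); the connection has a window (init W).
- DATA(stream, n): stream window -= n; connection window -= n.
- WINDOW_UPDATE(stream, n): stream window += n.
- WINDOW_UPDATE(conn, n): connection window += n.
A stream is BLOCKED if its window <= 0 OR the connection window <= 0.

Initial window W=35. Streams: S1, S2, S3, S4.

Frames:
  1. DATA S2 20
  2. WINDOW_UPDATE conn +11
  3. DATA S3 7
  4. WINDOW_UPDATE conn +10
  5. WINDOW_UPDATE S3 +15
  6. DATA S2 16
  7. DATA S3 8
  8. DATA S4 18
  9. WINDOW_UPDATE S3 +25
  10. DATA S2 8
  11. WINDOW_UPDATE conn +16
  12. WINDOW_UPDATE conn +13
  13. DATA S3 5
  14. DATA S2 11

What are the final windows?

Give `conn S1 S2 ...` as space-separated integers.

Op 1: conn=15 S1=35 S2=15 S3=35 S4=35 blocked=[]
Op 2: conn=26 S1=35 S2=15 S3=35 S4=35 blocked=[]
Op 3: conn=19 S1=35 S2=15 S3=28 S4=35 blocked=[]
Op 4: conn=29 S1=35 S2=15 S3=28 S4=35 blocked=[]
Op 5: conn=29 S1=35 S2=15 S3=43 S4=35 blocked=[]
Op 6: conn=13 S1=35 S2=-1 S3=43 S4=35 blocked=[2]
Op 7: conn=5 S1=35 S2=-1 S3=35 S4=35 blocked=[2]
Op 8: conn=-13 S1=35 S2=-1 S3=35 S4=17 blocked=[1, 2, 3, 4]
Op 9: conn=-13 S1=35 S2=-1 S3=60 S4=17 blocked=[1, 2, 3, 4]
Op 10: conn=-21 S1=35 S2=-9 S3=60 S4=17 blocked=[1, 2, 3, 4]
Op 11: conn=-5 S1=35 S2=-9 S3=60 S4=17 blocked=[1, 2, 3, 4]
Op 12: conn=8 S1=35 S2=-9 S3=60 S4=17 blocked=[2]
Op 13: conn=3 S1=35 S2=-9 S3=55 S4=17 blocked=[2]
Op 14: conn=-8 S1=35 S2=-20 S3=55 S4=17 blocked=[1, 2, 3, 4]

Answer: -8 35 -20 55 17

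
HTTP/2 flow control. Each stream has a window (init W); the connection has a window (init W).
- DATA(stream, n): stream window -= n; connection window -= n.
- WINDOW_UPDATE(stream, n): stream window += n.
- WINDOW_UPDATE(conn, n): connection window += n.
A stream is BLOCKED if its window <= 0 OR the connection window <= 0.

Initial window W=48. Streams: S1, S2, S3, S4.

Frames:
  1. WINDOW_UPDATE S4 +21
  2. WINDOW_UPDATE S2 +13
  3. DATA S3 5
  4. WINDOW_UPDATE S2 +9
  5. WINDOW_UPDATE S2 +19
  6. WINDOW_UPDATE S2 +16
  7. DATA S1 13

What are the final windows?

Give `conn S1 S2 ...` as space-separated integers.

Answer: 30 35 105 43 69

Derivation:
Op 1: conn=48 S1=48 S2=48 S3=48 S4=69 blocked=[]
Op 2: conn=48 S1=48 S2=61 S3=48 S4=69 blocked=[]
Op 3: conn=43 S1=48 S2=61 S3=43 S4=69 blocked=[]
Op 4: conn=43 S1=48 S2=70 S3=43 S4=69 blocked=[]
Op 5: conn=43 S1=48 S2=89 S3=43 S4=69 blocked=[]
Op 6: conn=43 S1=48 S2=105 S3=43 S4=69 blocked=[]
Op 7: conn=30 S1=35 S2=105 S3=43 S4=69 blocked=[]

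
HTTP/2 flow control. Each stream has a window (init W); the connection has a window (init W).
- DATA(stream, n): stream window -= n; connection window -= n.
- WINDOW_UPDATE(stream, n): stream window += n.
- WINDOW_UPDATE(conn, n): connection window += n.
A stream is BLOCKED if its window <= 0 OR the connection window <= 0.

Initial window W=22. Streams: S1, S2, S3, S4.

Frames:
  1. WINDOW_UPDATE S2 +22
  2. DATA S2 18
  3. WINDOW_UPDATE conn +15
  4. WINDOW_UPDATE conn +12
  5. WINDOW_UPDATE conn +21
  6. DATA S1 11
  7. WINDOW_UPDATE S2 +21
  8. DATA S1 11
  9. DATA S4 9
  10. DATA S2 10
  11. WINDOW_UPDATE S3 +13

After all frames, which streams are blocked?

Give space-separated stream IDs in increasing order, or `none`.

Answer: S1

Derivation:
Op 1: conn=22 S1=22 S2=44 S3=22 S4=22 blocked=[]
Op 2: conn=4 S1=22 S2=26 S3=22 S4=22 blocked=[]
Op 3: conn=19 S1=22 S2=26 S3=22 S4=22 blocked=[]
Op 4: conn=31 S1=22 S2=26 S3=22 S4=22 blocked=[]
Op 5: conn=52 S1=22 S2=26 S3=22 S4=22 blocked=[]
Op 6: conn=41 S1=11 S2=26 S3=22 S4=22 blocked=[]
Op 7: conn=41 S1=11 S2=47 S3=22 S4=22 blocked=[]
Op 8: conn=30 S1=0 S2=47 S3=22 S4=22 blocked=[1]
Op 9: conn=21 S1=0 S2=47 S3=22 S4=13 blocked=[1]
Op 10: conn=11 S1=0 S2=37 S3=22 S4=13 blocked=[1]
Op 11: conn=11 S1=0 S2=37 S3=35 S4=13 blocked=[1]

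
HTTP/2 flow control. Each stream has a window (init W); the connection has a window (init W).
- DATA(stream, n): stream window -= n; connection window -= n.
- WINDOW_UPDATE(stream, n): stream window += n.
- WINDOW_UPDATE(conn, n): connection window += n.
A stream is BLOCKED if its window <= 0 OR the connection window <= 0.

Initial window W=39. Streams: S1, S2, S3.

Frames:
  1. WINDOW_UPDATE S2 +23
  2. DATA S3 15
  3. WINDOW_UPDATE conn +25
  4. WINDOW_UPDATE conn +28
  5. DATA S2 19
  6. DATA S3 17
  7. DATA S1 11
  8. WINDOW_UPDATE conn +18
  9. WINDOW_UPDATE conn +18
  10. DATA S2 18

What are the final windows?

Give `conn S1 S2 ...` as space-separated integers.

Op 1: conn=39 S1=39 S2=62 S3=39 blocked=[]
Op 2: conn=24 S1=39 S2=62 S3=24 blocked=[]
Op 3: conn=49 S1=39 S2=62 S3=24 blocked=[]
Op 4: conn=77 S1=39 S2=62 S3=24 blocked=[]
Op 5: conn=58 S1=39 S2=43 S3=24 blocked=[]
Op 6: conn=41 S1=39 S2=43 S3=7 blocked=[]
Op 7: conn=30 S1=28 S2=43 S3=7 blocked=[]
Op 8: conn=48 S1=28 S2=43 S3=7 blocked=[]
Op 9: conn=66 S1=28 S2=43 S3=7 blocked=[]
Op 10: conn=48 S1=28 S2=25 S3=7 blocked=[]

Answer: 48 28 25 7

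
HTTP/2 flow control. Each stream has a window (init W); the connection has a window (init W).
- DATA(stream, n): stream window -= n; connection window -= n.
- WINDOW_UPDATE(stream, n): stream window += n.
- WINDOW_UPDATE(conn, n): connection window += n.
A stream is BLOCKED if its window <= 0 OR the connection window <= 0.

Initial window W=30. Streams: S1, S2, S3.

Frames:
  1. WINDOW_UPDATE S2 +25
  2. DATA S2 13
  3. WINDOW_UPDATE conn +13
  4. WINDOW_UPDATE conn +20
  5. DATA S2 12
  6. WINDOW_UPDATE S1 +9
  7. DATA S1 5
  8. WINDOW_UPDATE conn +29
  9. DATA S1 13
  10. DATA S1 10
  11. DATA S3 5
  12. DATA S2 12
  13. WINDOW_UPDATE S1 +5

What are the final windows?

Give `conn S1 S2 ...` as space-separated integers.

Answer: 22 16 18 25

Derivation:
Op 1: conn=30 S1=30 S2=55 S3=30 blocked=[]
Op 2: conn=17 S1=30 S2=42 S3=30 blocked=[]
Op 3: conn=30 S1=30 S2=42 S3=30 blocked=[]
Op 4: conn=50 S1=30 S2=42 S3=30 blocked=[]
Op 5: conn=38 S1=30 S2=30 S3=30 blocked=[]
Op 6: conn=38 S1=39 S2=30 S3=30 blocked=[]
Op 7: conn=33 S1=34 S2=30 S3=30 blocked=[]
Op 8: conn=62 S1=34 S2=30 S3=30 blocked=[]
Op 9: conn=49 S1=21 S2=30 S3=30 blocked=[]
Op 10: conn=39 S1=11 S2=30 S3=30 blocked=[]
Op 11: conn=34 S1=11 S2=30 S3=25 blocked=[]
Op 12: conn=22 S1=11 S2=18 S3=25 blocked=[]
Op 13: conn=22 S1=16 S2=18 S3=25 blocked=[]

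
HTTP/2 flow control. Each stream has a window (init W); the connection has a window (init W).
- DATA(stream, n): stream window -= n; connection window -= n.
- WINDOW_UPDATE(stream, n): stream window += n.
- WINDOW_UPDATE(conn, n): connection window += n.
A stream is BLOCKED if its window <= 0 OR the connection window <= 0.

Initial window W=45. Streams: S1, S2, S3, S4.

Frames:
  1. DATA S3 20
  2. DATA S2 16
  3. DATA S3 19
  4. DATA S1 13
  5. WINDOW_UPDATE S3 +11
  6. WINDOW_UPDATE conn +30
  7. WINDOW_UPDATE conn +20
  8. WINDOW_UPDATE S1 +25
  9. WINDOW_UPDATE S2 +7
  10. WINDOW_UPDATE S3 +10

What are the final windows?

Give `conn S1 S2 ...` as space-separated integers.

Op 1: conn=25 S1=45 S2=45 S3=25 S4=45 blocked=[]
Op 2: conn=9 S1=45 S2=29 S3=25 S4=45 blocked=[]
Op 3: conn=-10 S1=45 S2=29 S3=6 S4=45 blocked=[1, 2, 3, 4]
Op 4: conn=-23 S1=32 S2=29 S3=6 S4=45 blocked=[1, 2, 3, 4]
Op 5: conn=-23 S1=32 S2=29 S3=17 S4=45 blocked=[1, 2, 3, 4]
Op 6: conn=7 S1=32 S2=29 S3=17 S4=45 blocked=[]
Op 7: conn=27 S1=32 S2=29 S3=17 S4=45 blocked=[]
Op 8: conn=27 S1=57 S2=29 S3=17 S4=45 blocked=[]
Op 9: conn=27 S1=57 S2=36 S3=17 S4=45 blocked=[]
Op 10: conn=27 S1=57 S2=36 S3=27 S4=45 blocked=[]

Answer: 27 57 36 27 45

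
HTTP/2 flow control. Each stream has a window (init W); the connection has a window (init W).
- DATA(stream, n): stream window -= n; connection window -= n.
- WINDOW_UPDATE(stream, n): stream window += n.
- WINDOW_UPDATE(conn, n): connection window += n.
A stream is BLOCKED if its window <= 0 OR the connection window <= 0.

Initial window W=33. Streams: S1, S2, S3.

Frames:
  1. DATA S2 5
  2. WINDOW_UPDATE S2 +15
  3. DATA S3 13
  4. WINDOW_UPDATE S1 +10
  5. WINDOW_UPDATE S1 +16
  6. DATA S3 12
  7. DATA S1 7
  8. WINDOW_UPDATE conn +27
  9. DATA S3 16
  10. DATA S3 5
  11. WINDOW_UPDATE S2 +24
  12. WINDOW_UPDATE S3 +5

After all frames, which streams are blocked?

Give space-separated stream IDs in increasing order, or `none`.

Op 1: conn=28 S1=33 S2=28 S3=33 blocked=[]
Op 2: conn=28 S1=33 S2=43 S3=33 blocked=[]
Op 3: conn=15 S1=33 S2=43 S3=20 blocked=[]
Op 4: conn=15 S1=43 S2=43 S3=20 blocked=[]
Op 5: conn=15 S1=59 S2=43 S3=20 blocked=[]
Op 6: conn=3 S1=59 S2=43 S3=8 blocked=[]
Op 7: conn=-4 S1=52 S2=43 S3=8 blocked=[1, 2, 3]
Op 8: conn=23 S1=52 S2=43 S3=8 blocked=[]
Op 9: conn=7 S1=52 S2=43 S3=-8 blocked=[3]
Op 10: conn=2 S1=52 S2=43 S3=-13 blocked=[3]
Op 11: conn=2 S1=52 S2=67 S3=-13 blocked=[3]
Op 12: conn=2 S1=52 S2=67 S3=-8 blocked=[3]

Answer: S3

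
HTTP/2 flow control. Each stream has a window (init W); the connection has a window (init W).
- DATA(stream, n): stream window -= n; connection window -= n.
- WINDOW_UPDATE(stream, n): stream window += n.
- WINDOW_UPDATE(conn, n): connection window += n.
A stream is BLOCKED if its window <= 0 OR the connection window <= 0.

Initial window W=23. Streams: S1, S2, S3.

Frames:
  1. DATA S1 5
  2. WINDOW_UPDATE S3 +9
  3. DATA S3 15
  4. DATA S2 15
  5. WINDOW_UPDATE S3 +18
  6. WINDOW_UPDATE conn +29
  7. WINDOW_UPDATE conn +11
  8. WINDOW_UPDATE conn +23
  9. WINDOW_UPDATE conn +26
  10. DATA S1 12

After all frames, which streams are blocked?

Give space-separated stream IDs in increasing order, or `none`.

Answer: none

Derivation:
Op 1: conn=18 S1=18 S2=23 S3=23 blocked=[]
Op 2: conn=18 S1=18 S2=23 S3=32 blocked=[]
Op 3: conn=3 S1=18 S2=23 S3=17 blocked=[]
Op 4: conn=-12 S1=18 S2=8 S3=17 blocked=[1, 2, 3]
Op 5: conn=-12 S1=18 S2=8 S3=35 blocked=[1, 2, 3]
Op 6: conn=17 S1=18 S2=8 S3=35 blocked=[]
Op 7: conn=28 S1=18 S2=8 S3=35 blocked=[]
Op 8: conn=51 S1=18 S2=8 S3=35 blocked=[]
Op 9: conn=77 S1=18 S2=8 S3=35 blocked=[]
Op 10: conn=65 S1=6 S2=8 S3=35 blocked=[]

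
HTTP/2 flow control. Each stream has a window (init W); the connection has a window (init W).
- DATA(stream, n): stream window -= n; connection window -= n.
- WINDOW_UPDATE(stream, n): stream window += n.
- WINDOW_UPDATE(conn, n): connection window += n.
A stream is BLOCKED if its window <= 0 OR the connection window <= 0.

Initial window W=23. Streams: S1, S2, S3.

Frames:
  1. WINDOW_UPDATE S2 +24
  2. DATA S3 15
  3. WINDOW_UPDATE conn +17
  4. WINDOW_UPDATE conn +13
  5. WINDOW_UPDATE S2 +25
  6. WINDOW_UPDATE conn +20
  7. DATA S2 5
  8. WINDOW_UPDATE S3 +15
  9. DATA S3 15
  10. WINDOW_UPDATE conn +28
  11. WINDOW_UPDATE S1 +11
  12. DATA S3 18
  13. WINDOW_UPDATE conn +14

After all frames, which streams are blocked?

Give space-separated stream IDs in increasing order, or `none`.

Op 1: conn=23 S1=23 S2=47 S3=23 blocked=[]
Op 2: conn=8 S1=23 S2=47 S3=8 blocked=[]
Op 3: conn=25 S1=23 S2=47 S3=8 blocked=[]
Op 4: conn=38 S1=23 S2=47 S3=8 blocked=[]
Op 5: conn=38 S1=23 S2=72 S3=8 blocked=[]
Op 6: conn=58 S1=23 S2=72 S3=8 blocked=[]
Op 7: conn=53 S1=23 S2=67 S3=8 blocked=[]
Op 8: conn=53 S1=23 S2=67 S3=23 blocked=[]
Op 9: conn=38 S1=23 S2=67 S3=8 blocked=[]
Op 10: conn=66 S1=23 S2=67 S3=8 blocked=[]
Op 11: conn=66 S1=34 S2=67 S3=8 blocked=[]
Op 12: conn=48 S1=34 S2=67 S3=-10 blocked=[3]
Op 13: conn=62 S1=34 S2=67 S3=-10 blocked=[3]

Answer: S3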